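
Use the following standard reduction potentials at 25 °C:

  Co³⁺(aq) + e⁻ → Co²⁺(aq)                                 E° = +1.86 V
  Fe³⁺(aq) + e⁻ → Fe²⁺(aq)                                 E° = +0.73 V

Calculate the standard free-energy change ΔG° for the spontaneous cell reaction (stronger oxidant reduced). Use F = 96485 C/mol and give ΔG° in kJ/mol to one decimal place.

-109.0 kJ/mol

Co³⁺/Co²⁺ (E° = +1.86 V) is the cathode; Fe³⁺/Fe²⁺ (E° = +0.73 V) is the anode, so E°cell = +1.13 V.
Balancing electrons gives n = 1 (lcm of 1 and 1).
ΔG° = −nFE° = −(1)(96485)(+1.13) = -109,028 J = -109.0 kJ/mol.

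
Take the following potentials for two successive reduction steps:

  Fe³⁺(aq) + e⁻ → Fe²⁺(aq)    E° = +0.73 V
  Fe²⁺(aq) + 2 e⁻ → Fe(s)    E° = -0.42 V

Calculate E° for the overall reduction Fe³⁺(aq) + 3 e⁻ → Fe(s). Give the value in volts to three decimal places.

Since ΔG° = −nFE° is additive over sequential reductions, n₃E°₃ = n₁E°₁ + n₂E°₂.
E°₃ = (1×+0.73 + 2×-0.42) / 3 = (-0.110) / 3 = -0.037 V.

-0.037 V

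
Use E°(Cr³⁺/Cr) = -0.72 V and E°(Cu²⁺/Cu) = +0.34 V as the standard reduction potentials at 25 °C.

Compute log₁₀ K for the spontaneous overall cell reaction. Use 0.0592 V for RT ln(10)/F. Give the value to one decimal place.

Cathode: Cu²⁺/Cu; anode: Cr³⁺/Cr. E°cell = +1.06 V, n = 6.
log K = nE°cell / 0.0592 = (6)(+1.06) / 0.0592 = 107.4.

107.4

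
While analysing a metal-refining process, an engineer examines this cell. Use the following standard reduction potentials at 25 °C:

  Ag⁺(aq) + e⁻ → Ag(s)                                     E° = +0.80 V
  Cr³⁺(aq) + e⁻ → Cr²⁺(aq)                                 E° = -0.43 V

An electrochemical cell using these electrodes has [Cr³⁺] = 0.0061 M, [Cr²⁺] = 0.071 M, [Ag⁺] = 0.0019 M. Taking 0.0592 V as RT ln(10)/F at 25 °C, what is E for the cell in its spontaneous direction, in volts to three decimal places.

+1.132 V

Ag⁺/Ag is the cathode (higher E°), Cr³⁺/Cr²⁺ the anode: E°cell = +0.80 − (-0.43) = +1.23 V, n = 1.
Overall: Ag⁺(aq) + Cr²⁺(aq) → Ag(s) + Cr³⁺(aq)
Q = [Cr³⁺] / ([Ag⁺]·[Cr²⁺]); log Q = 1.655.
E = E° − (0.0592/n) log Q = +1.23 − (0.0592/1)(1.655) = +1.132 V.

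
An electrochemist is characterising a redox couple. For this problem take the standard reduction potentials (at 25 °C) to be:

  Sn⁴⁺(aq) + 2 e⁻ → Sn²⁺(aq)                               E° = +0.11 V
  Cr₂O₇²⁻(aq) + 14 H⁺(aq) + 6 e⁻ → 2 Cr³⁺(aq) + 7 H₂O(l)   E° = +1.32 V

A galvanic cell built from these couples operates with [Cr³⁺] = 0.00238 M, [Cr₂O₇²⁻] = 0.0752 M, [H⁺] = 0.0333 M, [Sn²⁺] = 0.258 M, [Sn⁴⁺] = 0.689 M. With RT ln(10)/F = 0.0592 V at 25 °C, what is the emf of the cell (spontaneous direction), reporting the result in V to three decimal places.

+1.034 V

Cr₂O₇²⁻/Cr³⁺ is the cathode (higher E°), Sn⁴⁺/Sn²⁺ the anode: E°cell = +1.32 − (+0.11) = +1.21 V, n = 6.
Overall: Cr₂O₇²⁻(aq) + 14 H⁺(aq) + 3 Sn²⁺(aq) → 2 Cr³⁺(aq) + 7 H₂O(l) + 3 Sn⁴⁺(aq)
Q = [Cr³⁺]^2·[Sn⁴⁺]^3 / ([Cr₂O₇²⁻]·[H⁺]^14·[Sn²⁺]^3); log Q = 17.843.
E = E° − (0.0592/n) log Q = +1.21 − (0.0592/6)(17.843) = +1.034 V.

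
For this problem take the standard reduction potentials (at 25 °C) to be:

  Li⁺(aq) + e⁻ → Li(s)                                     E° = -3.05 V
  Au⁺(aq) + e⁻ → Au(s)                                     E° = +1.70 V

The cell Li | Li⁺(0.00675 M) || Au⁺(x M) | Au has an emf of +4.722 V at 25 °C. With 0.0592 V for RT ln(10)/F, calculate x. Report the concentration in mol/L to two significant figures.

0.0023 M

Au⁺/Au is the cathode, Li⁺/Li the anode: E°cell = +4.75 V, n = 1.
Overall reaction: Au⁺(aq) + Li(s) → Au(s) + Li⁺(aq); Q = [Li⁺]^1/[Au⁺]^1.
From E = E° − (0.0592/n) log Q: log Q = (E° − E)·n/0.0592 = (+4.75 − (+4.722))·1/0.0592 = 0.4730.
So 1·log[Au⁺] = 1·log(0.00675) − log Q = -2.1707 − (0.4730) = -2.6437; [Au⁺] = 10^(-2.6437) ≈ 0.0023 M.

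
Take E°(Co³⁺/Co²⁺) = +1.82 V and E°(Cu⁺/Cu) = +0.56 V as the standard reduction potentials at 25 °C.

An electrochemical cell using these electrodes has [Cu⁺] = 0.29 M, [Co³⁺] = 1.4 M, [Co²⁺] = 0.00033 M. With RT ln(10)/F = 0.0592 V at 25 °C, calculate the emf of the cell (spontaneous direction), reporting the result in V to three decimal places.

Co³⁺/Co²⁺ is the cathode (higher E°), Cu⁺/Cu the anode: E°cell = +1.82 − (+0.56) = +1.26 V, n = 1.
Overall: Co³⁺(aq) + Cu(s) → Co²⁺(aq) + Cu⁺(aq)
Q = [Co²⁺]·[Cu⁺] / ([Co³⁺]); log Q = -4.165.
E = E° − (0.0592/n) log Q = +1.26 − (0.0592/1)(-4.165) = +1.507 V.

+1.507 V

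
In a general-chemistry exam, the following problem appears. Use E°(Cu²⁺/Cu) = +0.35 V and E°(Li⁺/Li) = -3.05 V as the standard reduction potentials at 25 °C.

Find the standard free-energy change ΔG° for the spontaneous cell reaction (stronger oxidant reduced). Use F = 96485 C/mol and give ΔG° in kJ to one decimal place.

-656.1 kJ

Cu²⁺/Cu (E° = +0.35 V) is the cathode; Li⁺/Li (E° = -3.05 V) is the anode, so E°cell = +3.40 V.
Balancing electrons gives n = 2 (lcm of 2 and 1).
ΔG° = −nFE° = −(2)(96485)(+3.40) = -656,098 J = -656.1 kJ.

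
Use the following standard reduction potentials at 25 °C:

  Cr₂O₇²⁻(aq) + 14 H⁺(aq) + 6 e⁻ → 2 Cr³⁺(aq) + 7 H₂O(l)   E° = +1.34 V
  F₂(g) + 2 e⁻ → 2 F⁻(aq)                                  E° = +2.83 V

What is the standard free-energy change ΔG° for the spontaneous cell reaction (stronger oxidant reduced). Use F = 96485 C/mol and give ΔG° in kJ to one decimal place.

F₂/F⁻ (E° = +2.83 V) is the cathode; Cr₂O₇²⁻/Cr³⁺ (E° = +1.34 V) is the anode, so E°cell = +1.49 V.
Balancing electrons gives n = 6 (lcm of 2 and 6).
ΔG° = −nFE° = −(6)(96485)(+1.49) = -862,576 J = -862.6 kJ.

-862.6 kJ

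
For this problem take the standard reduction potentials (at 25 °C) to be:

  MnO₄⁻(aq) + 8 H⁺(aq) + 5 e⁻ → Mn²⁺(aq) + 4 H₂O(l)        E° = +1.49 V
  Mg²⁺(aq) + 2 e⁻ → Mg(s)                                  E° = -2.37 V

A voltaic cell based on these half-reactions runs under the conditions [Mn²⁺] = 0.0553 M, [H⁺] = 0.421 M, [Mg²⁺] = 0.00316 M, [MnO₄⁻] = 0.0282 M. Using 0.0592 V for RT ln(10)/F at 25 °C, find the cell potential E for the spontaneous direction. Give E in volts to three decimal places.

MnO₄⁻/Mn²⁺ is the cathode (higher E°), Mg²⁺/Mg the anode: E°cell = +1.49 − (-2.37) = +3.86 V, n = 10.
Overall: 2 MnO₄⁻(aq) + 16 H⁺(aq) + 5 Mg(s) → 2 Mn²⁺(aq) + 8 H₂O(l) + 5 Mg²⁺(aq)
Q = [Mn²⁺]^2·[Mg²⁺]^5 / ([MnO₄⁻]^2·[H⁺]^16); log Q = -5.905.
E = E° − (0.0592/n) log Q = +3.86 − (0.0592/10)(-5.905) = +3.895 V.

+3.895 V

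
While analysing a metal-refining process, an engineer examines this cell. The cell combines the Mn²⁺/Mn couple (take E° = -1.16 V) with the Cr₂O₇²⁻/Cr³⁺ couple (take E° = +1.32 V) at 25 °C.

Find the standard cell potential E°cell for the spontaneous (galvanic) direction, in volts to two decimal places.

+2.48 V

The Cr₂O₇²⁻/Cr³⁺ couple has the higher reduction potential, so it is the cathode; Mn²⁺/Mn is oxidised at the anode.
E°cell = E°(cathode) − E°(anode) = (+1.32) − (-1.16) = +2.48 V.
Since E°cell > 0, the reaction is spontaneous under standard conditions.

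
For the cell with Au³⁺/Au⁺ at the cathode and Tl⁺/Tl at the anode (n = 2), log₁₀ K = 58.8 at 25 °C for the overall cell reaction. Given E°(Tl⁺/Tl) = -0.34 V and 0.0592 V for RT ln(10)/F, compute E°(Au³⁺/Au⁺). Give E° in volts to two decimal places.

+1.40 V

E°cell = (0.0592/n)·log K = (0.0592/2)(58.8) = +1.740 V.
Since Au³⁺/Au⁺ is the cathode and Tl⁺/Tl the anode, E°cell = E°(Au³⁺/Au⁺) − E°(Tl⁺/Tl).
So E°(Au³⁺/Au⁺) = E°cell + E°(Tl⁺/Tl) = +1.740 + (-0.34) = +1.40 V.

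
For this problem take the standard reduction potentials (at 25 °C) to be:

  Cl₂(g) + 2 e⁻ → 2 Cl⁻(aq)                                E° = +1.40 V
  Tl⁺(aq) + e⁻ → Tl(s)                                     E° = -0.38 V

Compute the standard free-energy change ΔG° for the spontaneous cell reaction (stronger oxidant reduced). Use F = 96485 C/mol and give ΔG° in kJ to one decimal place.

-343.5 kJ

Cl₂/Cl⁻ (E° = +1.40 V) is the cathode; Tl⁺/Tl (E° = -0.38 V) is the anode, so E°cell = +1.78 V.
Balancing electrons gives n = 2 (lcm of 2 and 1).
ΔG° = −nFE° = −(2)(96485)(+1.78) = -343,487 J = -343.5 kJ.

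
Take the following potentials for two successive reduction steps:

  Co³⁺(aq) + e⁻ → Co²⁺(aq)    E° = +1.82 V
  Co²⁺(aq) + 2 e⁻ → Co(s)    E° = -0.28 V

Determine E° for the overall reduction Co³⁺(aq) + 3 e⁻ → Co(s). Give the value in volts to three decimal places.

Since ΔG° = −nFE° is additive over sequential reductions, n₃E°₃ = n₁E°₁ + n₂E°₂.
E°₃ = (1×+1.82 + 2×-0.28) / 3 = (+1.260) / 3 = +0.420 V.

+0.420 V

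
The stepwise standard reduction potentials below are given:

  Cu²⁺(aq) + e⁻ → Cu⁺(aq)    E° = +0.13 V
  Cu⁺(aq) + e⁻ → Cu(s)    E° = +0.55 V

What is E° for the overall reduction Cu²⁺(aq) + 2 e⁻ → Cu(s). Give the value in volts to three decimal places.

+0.340 V

Since ΔG° = −nFE° is additive over sequential reductions, n₃E°₃ = n₁E°₁ + n₂E°₂.
E°₃ = (1×+0.13 + 1×+0.55) / 2 = (+0.680) / 2 = +0.340 V.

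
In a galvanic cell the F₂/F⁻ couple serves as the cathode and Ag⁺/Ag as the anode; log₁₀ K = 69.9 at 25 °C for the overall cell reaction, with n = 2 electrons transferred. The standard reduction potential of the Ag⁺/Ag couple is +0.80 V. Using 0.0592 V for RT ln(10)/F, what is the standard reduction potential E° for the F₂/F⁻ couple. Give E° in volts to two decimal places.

+2.87 V

E°cell = (0.0592/n)·log K = (0.0592/2)(69.9) = +2.069 V.
Since F₂/F⁻ is the cathode and Ag⁺/Ag the anode, E°cell = E°(F₂/F⁻) − E°(Ag⁺/Ag).
So E°(F₂/F⁻) = E°cell + E°(Ag⁺/Ag) = +2.069 + (+0.80) = +2.87 V.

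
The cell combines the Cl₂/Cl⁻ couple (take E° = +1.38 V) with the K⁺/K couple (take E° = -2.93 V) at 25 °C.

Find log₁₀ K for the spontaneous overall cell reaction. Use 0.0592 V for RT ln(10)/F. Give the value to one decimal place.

Cathode: Cl₂/Cl⁻; anode: K⁺/K. E°cell = +4.31 V, n = 2.
log K = nE°cell / 0.0592 = (2)(+4.31) / 0.0592 = 145.6.

145.6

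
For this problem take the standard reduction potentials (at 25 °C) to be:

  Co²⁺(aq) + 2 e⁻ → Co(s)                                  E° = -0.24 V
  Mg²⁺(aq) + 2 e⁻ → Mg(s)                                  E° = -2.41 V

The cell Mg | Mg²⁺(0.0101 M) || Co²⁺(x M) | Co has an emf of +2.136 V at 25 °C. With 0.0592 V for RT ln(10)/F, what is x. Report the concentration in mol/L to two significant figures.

0.00072 M

Co²⁺/Co is the cathode, Mg²⁺/Mg the anode: E°cell = +2.17 V, n = 2.
Overall reaction: Co²⁺(aq) + Mg(s) → Co(s) + Mg²⁺(aq); Q = [Mg²⁺]^1/[Co²⁺]^1.
From E = E° − (0.0592/n) log Q: log Q = (E° − E)·n/0.0592 = (+2.17 − (+2.136))·2/0.0592 = 1.1486.
So 1·log[Co²⁺] = 1·log(0.0101) − log Q = -1.9957 − (1.1486) = -3.1443; [Co²⁺] = 10^(-3.1443) ≈ 0.00072 M.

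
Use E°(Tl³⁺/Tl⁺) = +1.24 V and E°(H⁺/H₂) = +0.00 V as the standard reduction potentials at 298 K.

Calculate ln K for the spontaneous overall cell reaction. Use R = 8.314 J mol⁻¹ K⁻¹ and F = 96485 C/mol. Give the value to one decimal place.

Cathode: Tl³⁺/Tl⁺; anode: H⁺/H₂. E°cell = (+1.24) − (+0.00) = +1.24 V, with n = 2.
ΔG° = −nFE° = −RT ln K, so ln K = nFE°/(RT) = (2)(96485)(+1.24) / ((8.314)(298)) = 96.580.

96.6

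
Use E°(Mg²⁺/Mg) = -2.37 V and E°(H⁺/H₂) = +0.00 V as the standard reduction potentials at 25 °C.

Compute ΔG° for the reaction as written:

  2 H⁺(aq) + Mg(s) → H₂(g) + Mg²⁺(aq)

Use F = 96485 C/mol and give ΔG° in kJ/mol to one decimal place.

As written, H⁺/H₂ is reduced (cathode) and Mg²⁺/Mg is oxidised (anode), so E°cell = (+0.00) − (-2.37) = +2.37 V.
Balancing electrons gives n = 2.
ΔG° = −nFE° = −(2)(96485)(+2.37) = -457,339 J = -457.3 kJ/mol.

-457.3 kJ/mol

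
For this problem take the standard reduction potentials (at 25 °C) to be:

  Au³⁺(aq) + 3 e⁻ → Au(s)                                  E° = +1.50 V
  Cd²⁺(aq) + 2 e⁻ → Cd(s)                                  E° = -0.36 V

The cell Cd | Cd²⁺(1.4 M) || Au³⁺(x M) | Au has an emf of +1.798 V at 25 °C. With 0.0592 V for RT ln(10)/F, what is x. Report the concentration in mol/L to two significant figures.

Au³⁺/Au is the cathode, Cd²⁺/Cd the anode: E°cell = +1.86 V, n = 6.
Overall reaction: 2 Au³⁺(aq) + 3 Cd(s) → 2 Au(s) + 3 Cd²⁺(aq); Q = [Cd²⁺]^3/[Au³⁺]^2.
From E = E° − (0.0592/n) log Q: log Q = (E° − E)·n/0.0592 = (+1.86 − (+1.798))·6/0.0592 = 6.2838.
So 2·log[Au³⁺] = 3·log(1.4) − log Q = 0.4384 − (6.2838) = -5.8454; log[Au³⁺] = -5.8454 / 2 = -2.9227; [Au³⁺] = 10^(-2.9227) ≈ 0.0012 M.

0.0012 M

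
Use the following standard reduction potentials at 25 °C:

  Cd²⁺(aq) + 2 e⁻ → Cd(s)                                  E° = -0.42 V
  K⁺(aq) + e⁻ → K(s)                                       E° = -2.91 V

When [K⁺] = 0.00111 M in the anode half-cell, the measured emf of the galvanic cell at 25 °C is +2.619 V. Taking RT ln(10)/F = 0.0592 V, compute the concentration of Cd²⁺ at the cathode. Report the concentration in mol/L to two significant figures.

0.028 M

Cd²⁺/Cd is the cathode, K⁺/K the anode: E°cell = +2.49 V, n = 2.
Overall reaction: Cd²⁺(aq) + 2 K(s) → Cd(s) + 2 K⁺(aq); Q = [K⁺]^2/[Cd²⁺]^1.
From E = E° − (0.0592/n) log Q: log Q = (E° − E)·n/0.0592 = (+2.49 − (+2.619))·2/0.0592 = -4.3581.
So 1·log[Cd²⁺] = 2·log(0.00111) − log Q = -5.9094 − (-4.3581) = -1.5513; [Cd²⁺] = 10^(-1.5513) ≈ 0.028 M.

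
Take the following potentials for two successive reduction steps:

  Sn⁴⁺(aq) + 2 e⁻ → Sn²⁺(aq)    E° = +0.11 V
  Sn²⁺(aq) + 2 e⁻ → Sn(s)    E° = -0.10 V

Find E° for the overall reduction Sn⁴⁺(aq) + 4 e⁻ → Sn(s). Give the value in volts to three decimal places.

Since ΔG° = −nFE° is additive over sequential reductions, n₃E°₃ = n₁E°₁ + n₂E°₂.
E°₃ = (2×+0.11 + 2×-0.10) / 4 = (+0.020) / 4 = +0.005 V.

+0.005 V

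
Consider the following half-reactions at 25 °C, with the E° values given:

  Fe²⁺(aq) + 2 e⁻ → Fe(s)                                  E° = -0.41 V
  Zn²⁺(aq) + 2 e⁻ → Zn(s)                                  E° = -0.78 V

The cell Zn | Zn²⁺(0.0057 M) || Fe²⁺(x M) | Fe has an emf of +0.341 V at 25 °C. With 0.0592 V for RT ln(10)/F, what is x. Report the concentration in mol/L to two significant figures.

0.00060 M

Fe²⁺/Fe is the cathode, Zn²⁺/Zn the anode: E°cell = +0.37 V, n = 2.
Overall reaction: Fe²⁺(aq) + Zn(s) → Fe(s) + Zn²⁺(aq); Q = [Zn²⁺]^1/[Fe²⁺]^1.
From E = E° − (0.0592/n) log Q: log Q = (E° − E)·n/0.0592 = (+0.37 − (+0.341))·2/0.0592 = 0.9797.
So 1·log[Fe²⁺] = 1·log(0.0057) − log Q = -2.2441 − (0.9797) = -3.2238; [Fe²⁺] = 10^(-3.2238) ≈ 0.00060 M.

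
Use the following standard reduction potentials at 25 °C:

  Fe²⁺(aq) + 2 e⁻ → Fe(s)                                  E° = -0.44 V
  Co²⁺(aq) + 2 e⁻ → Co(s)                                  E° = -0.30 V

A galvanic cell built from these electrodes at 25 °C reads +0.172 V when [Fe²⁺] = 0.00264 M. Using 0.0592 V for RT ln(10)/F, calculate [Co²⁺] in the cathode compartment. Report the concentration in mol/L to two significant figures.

Co²⁺/Co is the cathode, Fe²⁺/Fe the anode: E°cell = +0.14 V, n = 2.
Overall reaction: Co²⁺(aq) + Fe(s) → Co(s) + Fe²⁺(aq); Q = [Fe²⁺]^1/[Co²⁺]^1.
From E = E° − (0.0592/n) log Q: log Q = (E° − E)·n/0.0592 = (+0.14 − (+0.172))·2/0.0592 = -1.0811.
So 1·log[Co²⁺] = 1·log(0.00264) − log Q = -2.5784 − (-1.0811) = -1.4973; [Co²⁺] = 10^(-1.4973) ≈ 0.032 M.

0.032 M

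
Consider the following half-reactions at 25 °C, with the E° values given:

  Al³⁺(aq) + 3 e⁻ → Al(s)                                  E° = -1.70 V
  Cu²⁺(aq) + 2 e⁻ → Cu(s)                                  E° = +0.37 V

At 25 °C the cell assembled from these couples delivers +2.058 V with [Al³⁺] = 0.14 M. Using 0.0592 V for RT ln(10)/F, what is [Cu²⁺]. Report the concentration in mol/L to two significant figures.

0.11 M

Cu²⁺/Cu is the cathode, Al³⁺/Al the anode: E°cell = +2.07 V, n = 6.
Overall reaction: 3 Cu²⁺(aq) + 2 Al(s) → 3 Cu(s) + 2 Al³⁺(aq); Q = [Al³⁺]^2/[Cu²⁺]^3.
From E = E° − (0.0592/n) log Q: log Q = (E° − E)·n/0.0592 = (+2.07 − (+2.058))·6/0.0592 = 1.2162.
So 3·log[Cu²⁺] = 2·log(0.14) − log Q = -1.7077 − (1.2162) = -2.9239; log[Cu²⁺] = -2.9239 / 3 = -0.9746; [Cu²⁺] = 10^(-0.9746) ≈ 0.11 M.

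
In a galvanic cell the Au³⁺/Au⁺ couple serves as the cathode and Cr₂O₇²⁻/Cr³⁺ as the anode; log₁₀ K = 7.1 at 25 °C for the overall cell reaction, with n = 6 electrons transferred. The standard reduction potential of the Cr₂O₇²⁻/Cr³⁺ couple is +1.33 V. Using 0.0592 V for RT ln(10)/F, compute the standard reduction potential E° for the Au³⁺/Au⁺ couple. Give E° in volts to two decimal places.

+1.40 V

E°cell = (0.0592/n)·log K = (0.0592/6)(7.1) = +0.070 V.
Since Au³⁺/Au⁺ is the cathode and Cr₂O₇²⁻/Cr³⁺ the anode, E°cell = E°(Au³⁺/Au⁺) − E°(Cr₂O₇²⁻/Cr³⁺).
So E°(Au³⁺/Au⁺) = E°cell + E°(Cr₂O₇²⁻/Cr³⁺) = +0.070 + (+1.33) = +1.40 V.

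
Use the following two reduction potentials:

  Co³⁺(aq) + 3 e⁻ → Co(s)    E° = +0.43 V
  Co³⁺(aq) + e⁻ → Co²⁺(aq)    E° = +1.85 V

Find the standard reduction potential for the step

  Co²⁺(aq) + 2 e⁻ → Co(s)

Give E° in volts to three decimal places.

-0.280 V

Sequential free energies add, so n₃E°₃ = n₁E°₁ + n₂E°₂.
With n₃ = 3, and the known step contributing 1×(+1.85) V, the unknown satisfies 2·E° = 3×(+0.43) − 1×(+1.85) = -0.560.
E° = -0.560 / 2 = -0.280 V.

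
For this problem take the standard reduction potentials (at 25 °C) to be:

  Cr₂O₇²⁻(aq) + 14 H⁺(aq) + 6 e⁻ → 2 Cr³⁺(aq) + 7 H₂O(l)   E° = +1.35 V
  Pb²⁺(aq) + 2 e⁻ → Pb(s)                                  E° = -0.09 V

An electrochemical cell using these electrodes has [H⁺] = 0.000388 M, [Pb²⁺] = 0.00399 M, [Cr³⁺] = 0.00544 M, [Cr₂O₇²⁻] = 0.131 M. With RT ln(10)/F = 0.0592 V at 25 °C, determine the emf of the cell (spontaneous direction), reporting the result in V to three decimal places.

+1.076 V

Cr₂O₇²⁻/Cr³⁺ is the cathode (higher E°), Pb²⁺/Pb the anode: E°cell = +1.35 − (-0.09) = +1.44 V, n = 6.
Overall: Cr₂O₇²⁻(aq) + 14 H⁺(aq) + 3 Pb(s) → 2 Cr³⁺(aq) + 7 H₂O(l) + 3 Pb²⁺(aq)
Q = [Cr³⁺]^2·[Pb²⁺]^3 / ([Cr₂O₇²⁻]·[H⁺]^14); log Q = 36.913.
E = E° − (0.0592/n) log Q = +1.44 − (0.0592/6)(36.913) = +1.076 V.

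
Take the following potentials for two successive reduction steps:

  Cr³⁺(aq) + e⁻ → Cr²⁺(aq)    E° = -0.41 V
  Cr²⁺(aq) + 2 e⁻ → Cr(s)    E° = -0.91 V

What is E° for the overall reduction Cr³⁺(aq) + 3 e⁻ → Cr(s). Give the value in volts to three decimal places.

Since ΔG° = −nFE° is additive over sequential reductions, n₃E°₃ = n₁E°₁ + n₂E°₂.
E°₃ = (1×-0.41 + 2×-0.91) / 3 = (-2.230) / 3 = -0.743 V.

-0.743 V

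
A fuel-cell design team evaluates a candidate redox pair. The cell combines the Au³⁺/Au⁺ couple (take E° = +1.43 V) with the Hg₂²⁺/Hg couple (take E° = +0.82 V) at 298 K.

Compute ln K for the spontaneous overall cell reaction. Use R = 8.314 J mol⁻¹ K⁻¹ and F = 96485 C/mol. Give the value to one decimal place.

Cathode: Au³⁺/Au⁺; anode: Hg₂²⁺/Hg. E°cell = (+1.43) − (+0.82) = +0.61 V, with n = 2.
ΔG° = −nFE° = −RT ln K, so ln K = nFE°/(RT) = (2)(96485)(+0.61) / ((8.314)(298)) = 47.511.

47.5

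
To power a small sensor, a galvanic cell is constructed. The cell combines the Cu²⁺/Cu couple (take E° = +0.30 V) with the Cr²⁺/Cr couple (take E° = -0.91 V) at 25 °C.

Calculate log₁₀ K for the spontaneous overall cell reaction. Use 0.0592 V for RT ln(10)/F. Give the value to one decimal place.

Cathode: Cu²⁺/Cu; anode: Cr²⁺/Cr. E°cell = +1.21 V, n = 2.
log K = nE°cell / 0.0592 = (2)(+1.21) / 0.0592 = 40.9.

40.9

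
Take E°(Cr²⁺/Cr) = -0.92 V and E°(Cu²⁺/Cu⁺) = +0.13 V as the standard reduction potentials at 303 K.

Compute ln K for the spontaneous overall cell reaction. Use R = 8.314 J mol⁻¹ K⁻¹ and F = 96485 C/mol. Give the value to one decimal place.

Cathode: Cu²⁺/Cu⁺; anode: Cr²⁺/Cr. E°cell = (+0.13) − (-0.92) = +1.05 V, with n = 2.
ΔG° = −nFE° = −RT ln K, so ln K = nFE°/(RT) = (2)(96485)(+1.05) / ((8.314)(303)) = 80.432.

80.4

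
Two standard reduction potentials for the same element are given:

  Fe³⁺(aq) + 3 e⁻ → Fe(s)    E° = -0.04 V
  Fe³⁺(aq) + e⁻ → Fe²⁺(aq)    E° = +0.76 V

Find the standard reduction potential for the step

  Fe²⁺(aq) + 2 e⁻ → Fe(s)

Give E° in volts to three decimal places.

-0.440 V

Sequential free energies add, so n₃E°₃ = n₁E°₁ + n₂E°₂.
With n₃ = 3, and the known step contributing 1×(+0.76) V, the unknown satisfies 2·E° = 3×(-0.04) − 1×(+0.76) = -0.880.
E° = -0.880 / 2 = -0.440 V.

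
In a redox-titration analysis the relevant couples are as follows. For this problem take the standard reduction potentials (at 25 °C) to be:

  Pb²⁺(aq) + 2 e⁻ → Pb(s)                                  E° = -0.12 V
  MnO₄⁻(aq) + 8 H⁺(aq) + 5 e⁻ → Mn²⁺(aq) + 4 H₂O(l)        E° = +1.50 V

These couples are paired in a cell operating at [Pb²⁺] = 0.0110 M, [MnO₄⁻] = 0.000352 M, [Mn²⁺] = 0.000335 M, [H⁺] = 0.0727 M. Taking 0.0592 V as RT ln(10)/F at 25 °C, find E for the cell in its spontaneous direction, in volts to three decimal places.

MnO₄⁻/Mn²⁺ is the cathode (higher E°), Pb²⁺/Pb the anode: E°cell = +1.50 − (-0.12) = +1.62 V, n = 10.
Overall: 2 MnO₄⁻(aq) + 16 H⁺(aq) + 5 Pb(s) → 2 Mn²⁺(aq) + 8 H₂O(l) + 5 Pb²⁺(aq)
Q = [Mn²⁺]^2·[Pb²⁺]^5 / ([MnO₄⁻]^2·[H⁺]^16); log Q = 8.379.
E = E° − (0.0592/n) log Q = +1.62 − (0.0592/10)(8.379) = +1.570 V.

+1.570 V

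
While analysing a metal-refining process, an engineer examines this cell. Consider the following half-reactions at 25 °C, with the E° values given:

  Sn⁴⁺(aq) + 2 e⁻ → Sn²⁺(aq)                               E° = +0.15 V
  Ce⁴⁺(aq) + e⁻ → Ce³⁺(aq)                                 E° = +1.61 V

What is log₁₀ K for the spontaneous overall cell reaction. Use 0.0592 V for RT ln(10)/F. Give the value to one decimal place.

Cathode: Ce⁴⁺/Ce³⁺; anode: Sn⁴⁺/Sn²⁺. E°cell = +1.46 V, n = 2.
log K = nE°cell / 0.0592 = (2)(+1.46) / 0.0592 = 49.3.

49.3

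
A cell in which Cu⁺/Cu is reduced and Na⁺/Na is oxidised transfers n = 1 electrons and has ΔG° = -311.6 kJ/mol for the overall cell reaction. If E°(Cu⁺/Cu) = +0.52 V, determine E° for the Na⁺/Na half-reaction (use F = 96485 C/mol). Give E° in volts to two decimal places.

-2.71 V

E°cell = −ΔG°/(nF) = −(-311.6×10³)/((1)(96485)) = +3.230 V.
Since Cu⁺/Cu is the cathode and Na⁺/Na the anode, E°cell = E°(Cu⁺/Cu) − E°(Na⁺/Na).
So E°(Na⁺/Na) = E°(Cu⁺/Cu) − E°cell = (+0.52) − (+3.230) = -2.71 V.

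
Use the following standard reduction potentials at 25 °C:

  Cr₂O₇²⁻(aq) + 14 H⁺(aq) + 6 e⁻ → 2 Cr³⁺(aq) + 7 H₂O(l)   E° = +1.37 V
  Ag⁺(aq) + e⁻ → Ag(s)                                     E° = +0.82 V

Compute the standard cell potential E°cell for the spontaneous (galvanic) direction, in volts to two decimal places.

The Cr₂O₇²⁻/Cr³⁺ couple has the higher reduction potential, so it is the cathode; Ag⁺/Ag is oxidised at the anode.
E°cell = E°(cathode) − E°(anode) = (+1.37) − (+0.82) = +0.55 V.

+0.55 V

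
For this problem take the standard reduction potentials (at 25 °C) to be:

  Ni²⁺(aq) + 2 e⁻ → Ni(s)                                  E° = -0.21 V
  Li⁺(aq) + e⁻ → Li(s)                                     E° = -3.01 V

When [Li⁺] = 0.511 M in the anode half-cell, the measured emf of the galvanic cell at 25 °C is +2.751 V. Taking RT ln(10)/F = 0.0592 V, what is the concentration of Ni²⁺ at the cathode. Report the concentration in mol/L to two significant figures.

Ni²⁺/Ni is the cathode, Li⁺/Li the anode: E°cell = +2.80 V, n = 2.
Overall reaction: Ni²⁺(aq) + 2 Li(s) → Ni(s) + 2 Li⁺(aq); Q = [Li⁺]^2/[Ni²⁺]^1.
From E = E° − (0.0592/n) log Q: log Q = (E° − E)·n/0.0592 = (+2.80 − (+2.751))·2/0.0592 = 1.6554.
So 1·log[Ni²⁺] = 2·log(0.511) − log Q = -0.5832 − (1.6554) = -2.2386; [Ni²⁺] = 10^(-2.2386) ≈ 0.0058 M.

0.0058 M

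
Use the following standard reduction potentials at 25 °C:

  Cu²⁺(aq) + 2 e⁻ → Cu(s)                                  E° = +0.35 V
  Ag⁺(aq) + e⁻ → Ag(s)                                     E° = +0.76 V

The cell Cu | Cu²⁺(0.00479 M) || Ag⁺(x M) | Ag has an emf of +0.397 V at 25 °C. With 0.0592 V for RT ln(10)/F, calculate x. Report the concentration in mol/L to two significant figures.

0.042 M

Ag⁺/Ag is the cathode, Cu²⁺/Cu the anode: E°cell = +0.41 V, n = 2.
Overall reaction: 2 Ag⁺(aq) + Cu(s) → 2 Ag(s) + Cu²⁺(aq); Q = [Cu²⁺]^1/[Ag⁺]^2.
From E = E° − (0.0592/n) log Q: log Q = (E° − E)·n/0.0592 = (+0.41 − (+0.397))·2/0.0592 = 0.4392.
So 2·log[Ag⁺] = 1·log(0.00479) − log Q = -2.3197 − (0.4392) = -2.7589; log[Ag⁺] = -2.7589 / 2 = -1.3795; [Ag⁺] = 10^(-1.3795) ≈ 0.042 M.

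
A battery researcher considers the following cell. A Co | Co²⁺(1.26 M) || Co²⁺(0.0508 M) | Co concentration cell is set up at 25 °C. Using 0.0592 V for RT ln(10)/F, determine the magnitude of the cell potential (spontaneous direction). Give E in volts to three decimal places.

For a concentration cell E°cell = 0. The 1.26 M side is the cathode (reduction is favoured where [Co²⁺] is higher).
With n = 2, E = −(0.0592/2) log([Co²⁺]ₐₙ/[Co²⁺]꜀ₐₜ) = −(0.0592/2) log(0.0508/1.26) = −(0.0592/2)(-1.395) = +0.041 V.

+0.041 V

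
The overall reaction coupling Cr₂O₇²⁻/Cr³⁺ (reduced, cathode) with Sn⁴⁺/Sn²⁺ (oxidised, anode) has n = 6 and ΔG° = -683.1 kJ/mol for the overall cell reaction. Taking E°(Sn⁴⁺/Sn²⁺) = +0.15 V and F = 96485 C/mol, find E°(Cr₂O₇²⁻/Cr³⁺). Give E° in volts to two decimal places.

+1.33 V

E°cell = −ΔG°/(nF) = −(-683.1×10³)/((6)(96485)) = +1.180 V.
Since Cr₂O₇²⁻/Cr³⁺ is the cathode and Sn⁴⁺/Sn²⁺ the anode, E°cell = E°(Cr₂O₇²⁻/Cr³⁺) − E°(Sn⁴⁺/Sn²⁺).
So E°(Cr₂O₇²⁻/Cr³⁺) = E°cell + E°(Sn⁴⁺/Sn²⁺) = +1.180 + (+0.15) = +1.33 V.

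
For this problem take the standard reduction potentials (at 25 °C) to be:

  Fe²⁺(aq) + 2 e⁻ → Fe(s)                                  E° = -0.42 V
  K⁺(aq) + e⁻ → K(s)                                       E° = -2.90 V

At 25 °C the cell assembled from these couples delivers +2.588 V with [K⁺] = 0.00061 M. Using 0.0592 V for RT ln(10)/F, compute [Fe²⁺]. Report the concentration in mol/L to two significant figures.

Fe²⁺/Fe is the cathode, K⁺/K the anode: E°cell = +2.48 V, n = 2.
Overall reaction: Fe²⁺(aq) + 2 K(s) → Fe(s) + 2 K⁺(aq); Q = [K⁺]^2/[Fe²⁺]^1.
From E = E° − (0.0592/n) log Q: log Q = (E° − E)·n/0.0592 = (+2.48 − (+2.588))·2/0.0592 = -3.6486.
So 1·log[Fe²⁺] = 2·log(0.00061) − log Q = -6.4293 − (-3.6486) = -2.7807; [Fe²⁺] = 10^(-2.7807) ≈ 0.0017 M.

0.0017 M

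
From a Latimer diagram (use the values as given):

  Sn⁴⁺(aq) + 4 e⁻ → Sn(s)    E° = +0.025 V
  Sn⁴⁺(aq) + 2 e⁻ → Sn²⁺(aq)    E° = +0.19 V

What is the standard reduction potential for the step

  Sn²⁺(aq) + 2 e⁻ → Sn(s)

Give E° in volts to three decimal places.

-0.140 V

Sequential free energies add, so n₃E°₃ = n₁E°₁ + n₂E°₂.
With n₃ = 4, and the known step contributing 2×(+0.19) V, the unknown satisfies 2·E° = 4×(+0.025) − 2×(+0.19) = -0.280.
E° = -0.280 / 2 = -0.140 V.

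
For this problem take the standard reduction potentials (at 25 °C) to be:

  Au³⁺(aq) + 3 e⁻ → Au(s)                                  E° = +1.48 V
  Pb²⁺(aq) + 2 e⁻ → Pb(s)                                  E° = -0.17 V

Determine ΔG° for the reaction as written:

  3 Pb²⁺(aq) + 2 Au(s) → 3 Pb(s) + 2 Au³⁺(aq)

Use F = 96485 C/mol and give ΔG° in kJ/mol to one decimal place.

As written, Pb²⁺/Pb is reduced (cathode) and Au³⁺/Au is oxidised (anode), so E°cell = (-0.17) − (+1.48) = -1.65 V.
Balancing electrons gives n = 6.
ΔG° = −nFE° = −(6)(96485)(-1.65) = 955,202 J = +955.2 kJ/mol.

+955.2 kJ/mol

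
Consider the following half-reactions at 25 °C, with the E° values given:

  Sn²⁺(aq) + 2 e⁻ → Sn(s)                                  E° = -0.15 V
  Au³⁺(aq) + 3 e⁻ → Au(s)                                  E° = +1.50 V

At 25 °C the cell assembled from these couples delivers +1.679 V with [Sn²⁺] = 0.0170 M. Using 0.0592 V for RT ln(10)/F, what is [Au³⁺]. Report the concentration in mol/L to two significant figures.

Au³⁺/Au is the cathode, Sn²⁺/Sn the anode: E°cell = +1.65 V, n = 6.
Overall reaction: 2 Au³⁺(aq) + 3 Sn(s) → 2 Au(s) + 3 Sn²⁺(aq); Q = [Sn²⁺]^3/[Au³⁺]^2.
From E = E° − (0.0592/n) log Q: log Q = (E° − E)·n/0.0592 = (+1.65 − (+1.679))·6/0.0592 = -2.9392.
So 2·log[Au³⁺] = 3·log(0.017) − log Q = -5.3087 − (-2.9392) = -2.3695; log[Au³⁺] = -2.3695 / 2 = -1.1847; [Au³⁺] = 10^(-1.1847) ≈ 0.065 M.

0.065 M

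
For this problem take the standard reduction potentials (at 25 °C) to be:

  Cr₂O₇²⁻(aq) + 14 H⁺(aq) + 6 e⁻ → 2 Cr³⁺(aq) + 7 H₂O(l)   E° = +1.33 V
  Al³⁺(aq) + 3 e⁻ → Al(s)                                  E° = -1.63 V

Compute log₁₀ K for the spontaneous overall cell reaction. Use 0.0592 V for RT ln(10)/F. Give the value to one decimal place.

Cathode: Cr₂O₇²⁻/Cr³⁺; anode: Al³⁺/Al. E°cell = +2.96 V, n = 6.
log K = nE°cell / 0.0592 = (6)(+2.96) / 0.0592 = 300.0.

300.0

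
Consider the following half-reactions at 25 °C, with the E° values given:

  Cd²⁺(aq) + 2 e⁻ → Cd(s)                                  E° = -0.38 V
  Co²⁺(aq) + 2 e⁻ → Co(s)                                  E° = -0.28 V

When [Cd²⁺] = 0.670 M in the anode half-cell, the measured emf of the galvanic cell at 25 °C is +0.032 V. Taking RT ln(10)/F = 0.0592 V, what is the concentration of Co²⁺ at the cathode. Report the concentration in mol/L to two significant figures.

Co²⁺/Co is the cathode, Cd²⁺/Cd the anode: E°cell = +0.10 V, n = 2.
Overall reaction: Co²⁺(aq) + Cd(s) → Co(s) + Cd²⁺(aq); Q = [Cd²⁺]^1/[Co²⁺]^1.
From E = E° − (0.0592/n) log Q: log Q = (E° − E)·n/0.0592 = (+0.10 − (+0.032))·2/0.0592 = 2.2973.
So 1·log[Co²⁺] = 1·log(0.67) − log Q = -0.1739 − (2.2973) = -2.4712; [Co²⁺] = 10^(-2.4712) ≈ 0.0034 M.

0.0034 M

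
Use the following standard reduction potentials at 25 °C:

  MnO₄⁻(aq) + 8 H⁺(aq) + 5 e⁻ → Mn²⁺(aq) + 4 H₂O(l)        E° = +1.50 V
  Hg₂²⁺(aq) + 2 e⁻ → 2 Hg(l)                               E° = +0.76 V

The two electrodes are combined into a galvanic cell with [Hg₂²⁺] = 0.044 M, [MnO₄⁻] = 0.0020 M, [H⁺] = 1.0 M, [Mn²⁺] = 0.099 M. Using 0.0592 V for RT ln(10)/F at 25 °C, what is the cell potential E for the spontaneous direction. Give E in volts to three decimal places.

+0.760 V

MnO₄⁻/Mn²⁺ is the cathode (higher E°), Hg₂²⁺/Hg the anode: E°cell = +1.50 − (+0.76) = +0.74 V, n = 10.
Overall: 2 MnO₄⁻(aq) + 16 H⁺(aq) + 10 Hg(l) → 2 Mn²⁺(aq) + 8 H₂O(l) + 5 Hg₂²⁺(aq)
Q = [Mn²⁺]^2·[Hg₂²⁺]^5 / ([MnO₄⁻]^2·[H⁺]^16); log Q = -3.394.
E = E° − (0.0592/n) log Q = +0.74 − (0.0592/10)(-3.394) = +0.760 V.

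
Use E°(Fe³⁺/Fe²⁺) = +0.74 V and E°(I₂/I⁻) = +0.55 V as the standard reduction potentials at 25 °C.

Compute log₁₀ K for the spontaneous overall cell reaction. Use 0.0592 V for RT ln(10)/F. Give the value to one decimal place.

Cathode: Fe³⁺/Fe²⁺; anode: I₂/I⁻. E°cell = +0.19 V, n = 2.
log K = nE°cell / 0.0592 = (2)(+0.19) / 0.0592 = 6.4.

6.4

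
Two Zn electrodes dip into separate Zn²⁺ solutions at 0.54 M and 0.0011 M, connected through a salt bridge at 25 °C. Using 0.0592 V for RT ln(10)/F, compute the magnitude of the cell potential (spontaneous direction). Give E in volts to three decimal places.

+0.080 V

For a concentration cell E°cell = 0. The 0.54 M side is the cathode (reduction is favoured where [Zn²⁺] is higher).
With n = 2, E = −(0.0592/2) log([Zn²⁺]ₐₙ/[Zn²⁺]꜀ₐₜ) = −(0.0592/2) log(0.0011/0.54) = −(0.0592/2)(-2.691) = +0.080 V.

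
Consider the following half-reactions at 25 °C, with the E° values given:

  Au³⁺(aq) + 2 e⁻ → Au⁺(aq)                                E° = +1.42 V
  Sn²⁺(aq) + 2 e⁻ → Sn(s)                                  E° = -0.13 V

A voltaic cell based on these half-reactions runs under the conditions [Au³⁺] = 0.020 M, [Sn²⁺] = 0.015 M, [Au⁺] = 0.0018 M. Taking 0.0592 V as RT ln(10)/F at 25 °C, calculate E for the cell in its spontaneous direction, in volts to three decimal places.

+1.635 V

Au³⁺/Au⁺ is the cathode (higher E°), Sn²⁺/Sn the anode: E°cell = +1.42 − (-0.13) = +1.55 V, n = 2.
Overall: Au³⁺(aq) + Sn(s) → Au⁺(aq) + Sn²⁺(aq)
Q = [Au⁺]·[Sn²⁺] / ([Au³⁺]); log Q = -2.870.
E = E° − (0.0592/n) log Q = +1.55 − (0.0592/2)(-2.870) = +1.635 V.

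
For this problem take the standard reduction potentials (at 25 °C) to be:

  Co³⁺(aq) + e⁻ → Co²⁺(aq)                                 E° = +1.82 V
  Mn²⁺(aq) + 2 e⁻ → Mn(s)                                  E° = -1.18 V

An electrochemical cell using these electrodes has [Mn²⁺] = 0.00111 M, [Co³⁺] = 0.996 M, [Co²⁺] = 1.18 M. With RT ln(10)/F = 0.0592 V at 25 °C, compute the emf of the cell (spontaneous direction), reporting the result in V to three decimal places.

+3.083 V

Co³⁺/Co²⁺ is the cathode (higher E°), Mn²⁺/Mn the anode: E°cell = +1.82 − (-1.18) = +3.00 V, n = 2.
Overall: 2 Co³⁺(aq) + Mn(s) → 2 Co²⁺(aq) + Mn²⁺(aq)
Q = [Co²⁺]^2·[Mn²⁺] / ([Co³⁺]^2); log Q = -2.807.
E = E° − (0.0592/n) log Q = +3.00 − (0.0592/2)(-2.807) = +3.083 V.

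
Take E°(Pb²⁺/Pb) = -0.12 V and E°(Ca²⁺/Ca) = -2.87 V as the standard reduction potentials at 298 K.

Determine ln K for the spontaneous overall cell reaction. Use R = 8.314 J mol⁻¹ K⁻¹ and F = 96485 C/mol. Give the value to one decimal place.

214.2

Cathode: Pb²⁺/Pb; anode: Ca²⁺/Ca. E°cell = (-0.12) − (-2.87) = +2.75 V, with n = 2.
ΔG° = −nFE° = −RT ln K, so ln K = nFE°/(RT) = (2)(96485)(+2.75) / ((8.314)(298)) = 214.189.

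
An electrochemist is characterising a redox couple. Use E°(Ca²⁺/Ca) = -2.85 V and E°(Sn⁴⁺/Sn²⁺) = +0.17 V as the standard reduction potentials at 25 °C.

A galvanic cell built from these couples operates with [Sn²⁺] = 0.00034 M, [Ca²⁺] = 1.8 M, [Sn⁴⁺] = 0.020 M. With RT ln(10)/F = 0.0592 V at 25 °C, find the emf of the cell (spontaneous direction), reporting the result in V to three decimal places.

+3.065 V

Sn⁴⁺/Sn²⁺ is the cathode (higher E°), Ca²⁺/Ca the anode: E°cell = +0.17 − (-2.85) = +3.02 V, n = 2.
Overall: Sn⁴⁺(aq) + Ca(s) → Sn²⁺(aq) + Ca²⁺(aq)
Q = [Sn²⁺]·[Ca²⁺] / ([Sn⁴⁺]); log Q = -1.514.
E = E° − (0.0592/n) log Q = +3.02 − (0.0592/2)(-1.514) = +3.065 V.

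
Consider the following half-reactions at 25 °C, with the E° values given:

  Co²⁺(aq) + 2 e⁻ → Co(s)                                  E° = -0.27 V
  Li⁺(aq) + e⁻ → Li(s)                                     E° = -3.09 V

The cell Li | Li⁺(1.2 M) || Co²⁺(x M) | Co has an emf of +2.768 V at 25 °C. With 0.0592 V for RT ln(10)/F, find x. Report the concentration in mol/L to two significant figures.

Co²⁺/Co is the cathode, Li⁺/Li the anode: E°cell = +2.82 V, n = 2.
Overall reaction: Co²⁺(aq) + 2 Li(s) → Co(s) + 2 Li⁺(aq); Q = [Li⁺]^2/[Co²⁺]^1.
From E = E° − (0.0592/n) log Q: log Q = (E° − E)·n/0.0592 = (+2.82 − (+2.768))·2/0.0592 = 1.7568.
So 1·log[Co²⁺] = 2·log(1.2) − log Q = 0.1584 − (1.7568) = -1.5984; [Co²⁺] = 10^(-1.5984) ≈ 0.025 M.

0.025 M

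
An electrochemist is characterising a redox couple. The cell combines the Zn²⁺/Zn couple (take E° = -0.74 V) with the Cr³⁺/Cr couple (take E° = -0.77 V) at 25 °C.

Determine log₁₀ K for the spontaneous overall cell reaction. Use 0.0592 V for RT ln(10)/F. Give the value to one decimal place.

3.0

Cathode: Zn²⁺/Zn; anode: Cr³⁺/Cr. E°cell = +0.03 V, n = 6.
log K = nE°cell / 0.0592 = (6)(+0.03) / 0.0592 = 3.0.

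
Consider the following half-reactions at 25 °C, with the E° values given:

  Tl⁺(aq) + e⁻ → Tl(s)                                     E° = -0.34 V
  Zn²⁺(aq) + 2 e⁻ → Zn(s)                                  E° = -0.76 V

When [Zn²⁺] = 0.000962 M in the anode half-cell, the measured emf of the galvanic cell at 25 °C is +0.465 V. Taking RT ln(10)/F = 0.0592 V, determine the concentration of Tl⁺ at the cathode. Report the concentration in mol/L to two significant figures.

Tl⁺/Tl is the cathode, Zn²⁺/Zn the anode: E°cell = +0.42 V, n = 2.
Overall reaction: 2 Tl⁺(aq) + Zn(s) → 2 Tl(s) + Zn²⁺(aq); Q = [Zn²⁺]^1/[Tl⁺]^2.
From E = E° − (0.0592/n) log Q: log Q = (E° − E)·n/0.0592 = (+0.42 − (+0.465))·2/0.0592 = -1.5203.
So 2·log[Tl⁺] = 1·log(0.000962) − log Q = -3.0168 − (-1.5203) = -1.4965; log[Tl⁺] = -1.4965 / 2 = -0.7482; [Tl⁺] = 10^(-0.7482) ≈ 0.18 M.

0.18 M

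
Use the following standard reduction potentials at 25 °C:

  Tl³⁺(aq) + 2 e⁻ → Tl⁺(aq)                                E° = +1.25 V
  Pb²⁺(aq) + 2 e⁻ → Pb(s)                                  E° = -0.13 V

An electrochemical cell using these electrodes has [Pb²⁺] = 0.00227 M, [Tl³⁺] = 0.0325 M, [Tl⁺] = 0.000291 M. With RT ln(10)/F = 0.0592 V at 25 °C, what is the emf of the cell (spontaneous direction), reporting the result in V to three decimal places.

Tl³⁺/Tl⁺ is the cathode (higher E°), Pb²⁺/Pb the anode: E°cell = +1.25 − (-0.13) = +1.38 V, n = 2.
Overall: Tl³⁺(aq) + Pb(s) → Tl⁺(aq) + Pb²⁺(aq)
Q = [Tl⁺]·[Pb²⁺] / ([Tl³⁺]); log Q = -4.692.
E = E° − (0.0592/n) log Q = +1.38 − (0.0592/2)(-4.692) = +1.519 V.

+1.519 V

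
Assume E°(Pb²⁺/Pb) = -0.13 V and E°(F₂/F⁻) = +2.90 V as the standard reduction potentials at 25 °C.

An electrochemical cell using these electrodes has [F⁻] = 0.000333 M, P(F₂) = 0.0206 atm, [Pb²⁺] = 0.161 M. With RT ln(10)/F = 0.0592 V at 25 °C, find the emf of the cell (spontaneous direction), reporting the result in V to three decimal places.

F₂/F⁻ is the cathode (higher E°), Pb²⁺/Pb the anode: E°cell = +2.90 − (-0.13) = +3.03 V, n = 2.
Overall: F₂(g) + Pb(s) → 2 F⁻(aq) + Pb²⁺(aq)
Q = [F⁻]^2·[Pb²⁺] / (P(F₂)); log Q = -6.062.
E = E° − (0.0592/n) log Q = +3.03 − (0.0592/2)(-6.062) = +3.209 V.

+3.209 V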